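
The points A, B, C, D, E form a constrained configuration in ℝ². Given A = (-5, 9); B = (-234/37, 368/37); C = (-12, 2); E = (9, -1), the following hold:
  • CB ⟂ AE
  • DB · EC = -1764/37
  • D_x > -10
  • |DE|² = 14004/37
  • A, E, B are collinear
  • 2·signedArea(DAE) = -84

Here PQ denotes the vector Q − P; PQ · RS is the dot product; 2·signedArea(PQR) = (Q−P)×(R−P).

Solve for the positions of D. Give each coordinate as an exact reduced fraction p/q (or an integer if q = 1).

D = (-339/37, 221/37)

1. D_x = -339/37  [2·signedArea(DAE) = -84 ∩ DB · EC = -1764/37]
2. D_y = 221/37  [2·signedArea(DAE) = -84 ∩ DB · EC = -1764/37]
   → D = (-339/37, 221/37)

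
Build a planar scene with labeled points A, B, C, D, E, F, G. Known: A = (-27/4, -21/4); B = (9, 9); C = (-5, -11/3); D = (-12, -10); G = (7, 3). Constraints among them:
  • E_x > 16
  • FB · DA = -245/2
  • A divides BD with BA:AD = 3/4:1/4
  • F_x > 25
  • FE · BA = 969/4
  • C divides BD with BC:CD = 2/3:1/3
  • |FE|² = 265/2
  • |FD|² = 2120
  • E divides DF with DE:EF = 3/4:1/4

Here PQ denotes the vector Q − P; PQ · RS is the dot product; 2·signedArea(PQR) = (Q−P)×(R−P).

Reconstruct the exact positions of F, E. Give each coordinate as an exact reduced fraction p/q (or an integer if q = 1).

1. F_x = 26  [line -21/4·x + -19/4·y + 425/2 = 0 ∩ |FD|² = 2120]
2. F_y = 16  [line -21/4·x + -19/4·y + 425/2 = 0 ∩ |FD|² = 2120]
   → F = (26, 16)
3. E_x = 33/2  [FE · BA = 969/4 ∩ E divides DF with DE:EF = 3/4:1/4]
4. E_y = 19/2  [FE · BA = 969/4 ∩ E divides DF with DE:EF = 3/4:1/4]
   → E = (33/2, 19/2)

E = (33/2, 19/2)
F = (26, 16)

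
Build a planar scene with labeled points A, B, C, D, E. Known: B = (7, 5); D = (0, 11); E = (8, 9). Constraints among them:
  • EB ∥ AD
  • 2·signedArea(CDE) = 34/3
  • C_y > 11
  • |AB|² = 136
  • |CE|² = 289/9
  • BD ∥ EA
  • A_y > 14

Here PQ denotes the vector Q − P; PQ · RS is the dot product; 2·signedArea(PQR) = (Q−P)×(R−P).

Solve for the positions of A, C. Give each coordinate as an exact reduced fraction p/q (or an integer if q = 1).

A = (1, 15)
C = (3, 35/3)

1. A_x = 1  [EB ∥ AD ∩ BD ∥ EA]
2. A_y = 15  [EB ∥ AD ∩ BD ∥ EA]
   → A = (1, 15)
3. C_x = 3  [line 2·x + 8·y + -298/3 = 0 ∩ |CE|² = 289/9]
4. C_y = 35/3  [line 2·x + 8·y + -298/3 = 0 ∩ |CE|² = 289/9]
   → C = (3, 35/3)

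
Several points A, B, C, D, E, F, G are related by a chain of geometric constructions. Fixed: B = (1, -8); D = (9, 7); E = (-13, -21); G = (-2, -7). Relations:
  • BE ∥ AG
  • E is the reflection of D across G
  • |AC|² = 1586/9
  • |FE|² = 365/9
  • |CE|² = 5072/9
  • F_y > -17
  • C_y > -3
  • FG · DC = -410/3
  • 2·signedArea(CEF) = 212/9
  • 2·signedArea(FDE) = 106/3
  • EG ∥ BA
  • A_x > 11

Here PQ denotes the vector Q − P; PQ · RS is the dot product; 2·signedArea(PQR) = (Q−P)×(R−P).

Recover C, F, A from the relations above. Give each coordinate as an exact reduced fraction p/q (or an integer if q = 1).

1. F_x = -25/3  [line 28·x + -22·y + -400/3 = 0 ∩ |FE|² = 365/9]
2. F_y = -50/3  [line 28·x + -22·y + -400/3 = 0 ∩ |FE|² = 365/9]
   → F = (-25/3, -50/3)
3. A_x = 12  [BE ∥ AG ∩ EG ∥ BA]
4. A_y = 6  [BE ∥ AG ∩ EG ∥ BA]
   → A = (12, 6)
5. C_x = 5/3  [2·signedArea(CEF) = 212/9 ∩ FG · DC = -410/3]
6. C_y = -7/3  [2·signedArea(CEF) = 212/9 ∩ FG · DC = -410/3]
   → C = (5/3, -7/3)

A = (12, 6)
C = (5/3, -7/3)
F = (-25/3, -50/3)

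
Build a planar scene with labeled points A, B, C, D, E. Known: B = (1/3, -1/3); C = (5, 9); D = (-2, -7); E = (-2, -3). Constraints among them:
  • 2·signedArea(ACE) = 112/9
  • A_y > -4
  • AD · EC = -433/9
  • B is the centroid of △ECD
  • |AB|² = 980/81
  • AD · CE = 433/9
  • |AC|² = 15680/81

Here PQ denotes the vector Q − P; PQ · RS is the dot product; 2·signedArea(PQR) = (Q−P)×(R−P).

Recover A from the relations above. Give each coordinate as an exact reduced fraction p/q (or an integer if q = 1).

1. A_x = -11/9  [AD · CE = 433/9 ∩ 2·signedArea(ACE) = 112/9]
2. A_y = -31/9  [AD · CE = 433/9 ∩ 2·signedArea(ACE) = 112/9]
   → A = (-11/9, -31/9)

A = (-11/9, -31/9)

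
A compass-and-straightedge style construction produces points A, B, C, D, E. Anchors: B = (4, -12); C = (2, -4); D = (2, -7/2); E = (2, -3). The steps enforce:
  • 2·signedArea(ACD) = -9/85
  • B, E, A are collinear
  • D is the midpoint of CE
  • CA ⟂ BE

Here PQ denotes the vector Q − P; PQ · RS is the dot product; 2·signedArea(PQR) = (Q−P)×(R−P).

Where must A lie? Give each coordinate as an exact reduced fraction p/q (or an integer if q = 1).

1. A_x = 188/85  [B, E, A are collinear ∩ CA ⟂ BE]
2. A_y = -336/85  [B, E, A are collinear ∩ CA ⟂ BE]
   → A = (188/85, -336/85)

A = (188/85, -336/85)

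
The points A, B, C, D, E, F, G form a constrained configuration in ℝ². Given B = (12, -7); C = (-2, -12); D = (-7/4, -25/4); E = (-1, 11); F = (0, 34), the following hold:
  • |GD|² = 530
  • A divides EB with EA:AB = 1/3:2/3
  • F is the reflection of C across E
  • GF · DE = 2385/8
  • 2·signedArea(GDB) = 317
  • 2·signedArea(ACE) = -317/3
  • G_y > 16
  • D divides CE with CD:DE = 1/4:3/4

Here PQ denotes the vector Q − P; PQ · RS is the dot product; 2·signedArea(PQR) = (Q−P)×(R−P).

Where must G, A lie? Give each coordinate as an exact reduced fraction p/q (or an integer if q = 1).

A = (10/3, 5)
G = (-3/4, 67/4)

1. G_x = -3/4  [2·signedArea(GDB) = 317 ∩ GF · DE = 2385/8]
2. G_y = 67/4  [2·signedArea(GDB) = 317 ∩ GF · DE = 2385/8]
   → G = (-3/4, 67/4)
3. A_x = 10/3  [A divides EB with EA:AB = 1/3:2/3]
4. A_y = 5  [A divides EB with EA:AB = 1/3:2/3]
   → A = (10/3, 5)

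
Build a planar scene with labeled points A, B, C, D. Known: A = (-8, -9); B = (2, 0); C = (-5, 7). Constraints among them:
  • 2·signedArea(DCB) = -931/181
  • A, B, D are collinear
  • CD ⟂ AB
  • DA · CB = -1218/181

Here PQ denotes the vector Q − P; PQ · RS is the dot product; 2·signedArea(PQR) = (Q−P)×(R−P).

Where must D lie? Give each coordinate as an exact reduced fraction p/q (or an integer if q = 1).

D = (292/181, -63/181)

1. D_x = 292/181  [A, B, D are collinear ∩ CD ⟂ AB]
2. D_y = -63/181  [A, B, D are collinear ∩ CD ⟂ AB]
   → D = (292/181, -63/181)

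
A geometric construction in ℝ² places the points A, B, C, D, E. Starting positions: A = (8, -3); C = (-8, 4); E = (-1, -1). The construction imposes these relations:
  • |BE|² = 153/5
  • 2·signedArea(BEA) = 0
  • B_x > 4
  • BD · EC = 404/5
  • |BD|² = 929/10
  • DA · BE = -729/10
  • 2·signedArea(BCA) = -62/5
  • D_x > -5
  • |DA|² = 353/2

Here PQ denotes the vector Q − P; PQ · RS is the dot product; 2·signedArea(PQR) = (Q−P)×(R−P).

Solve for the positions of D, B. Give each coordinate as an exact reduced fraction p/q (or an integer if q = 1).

1. B_x = 22/5  [2·signedArea(BEA) = 0 ∩ 2·signedArea(BCA) = -62/5]
2. B_y = -11/5  [2·signedArea(BEA) = 0 ∩ 2·signedArea(BCA) = -62/5]
   → B = (22/5, -11/5)
3. D_x = -9/2  [DA · BE = -729/10 ∩ BD · EC = 404/5]
4. D_y = 3/2  [DA · BE = -729/10 ∩ BD · EC = 404/5]
   → D = (-9/2, 3/2)

B = (22/5, -11/5)
D = (-9/2, 3/2)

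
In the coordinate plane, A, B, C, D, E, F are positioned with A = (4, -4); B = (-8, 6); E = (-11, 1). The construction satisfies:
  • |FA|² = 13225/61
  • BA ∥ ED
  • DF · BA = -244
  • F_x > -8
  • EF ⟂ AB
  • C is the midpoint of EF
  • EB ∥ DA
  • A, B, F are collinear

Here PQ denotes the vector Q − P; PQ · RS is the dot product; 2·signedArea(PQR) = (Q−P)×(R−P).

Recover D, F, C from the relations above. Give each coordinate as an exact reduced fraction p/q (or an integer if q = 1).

C = (-1117/122, 196/61)
D = (1, -9)
F = (-446/61, 331/61)

1. D_x = 1  [EB ∥ DA ∩ BA ∥ ED]
2. D_y = -9  [EB ∥ DA ∩ BA ∥ ED]
   → D = (1, -9)
3. F_x = -446/61  [A, B, F are collinear ∩ EF ⟂ AB]
4. F_y = 331/61  [A, B, F are collinear ∩ EF ⟂ AB]
   → F = (-446/61, 331/61)
5. C_x = -1117/122  [C is the midpoint of EF]
6. C_y = 196/61  [C is the midpoint of EF]
   → C = (-1117/122, 196/61)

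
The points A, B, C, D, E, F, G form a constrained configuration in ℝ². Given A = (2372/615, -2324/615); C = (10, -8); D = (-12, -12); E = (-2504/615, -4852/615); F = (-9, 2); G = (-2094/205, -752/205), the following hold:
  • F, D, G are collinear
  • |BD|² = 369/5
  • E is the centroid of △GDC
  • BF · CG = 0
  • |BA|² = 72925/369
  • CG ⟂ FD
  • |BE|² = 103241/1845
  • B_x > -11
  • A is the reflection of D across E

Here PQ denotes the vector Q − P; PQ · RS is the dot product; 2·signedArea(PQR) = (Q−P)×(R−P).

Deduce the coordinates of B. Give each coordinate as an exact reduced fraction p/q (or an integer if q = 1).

B = (-51/5, -18/5)

1. B_x = -51/5  [line 4144/205·x + -888/205·y + 39072/205 = 0 ∩ |BD|² = 369/5]
2. B_y = -18/5  [line 4144/205·x + -888/205·y + 39072/205 = 0 ∩ |BD|² = 369/5]
   → B = (-51/5, -18/5)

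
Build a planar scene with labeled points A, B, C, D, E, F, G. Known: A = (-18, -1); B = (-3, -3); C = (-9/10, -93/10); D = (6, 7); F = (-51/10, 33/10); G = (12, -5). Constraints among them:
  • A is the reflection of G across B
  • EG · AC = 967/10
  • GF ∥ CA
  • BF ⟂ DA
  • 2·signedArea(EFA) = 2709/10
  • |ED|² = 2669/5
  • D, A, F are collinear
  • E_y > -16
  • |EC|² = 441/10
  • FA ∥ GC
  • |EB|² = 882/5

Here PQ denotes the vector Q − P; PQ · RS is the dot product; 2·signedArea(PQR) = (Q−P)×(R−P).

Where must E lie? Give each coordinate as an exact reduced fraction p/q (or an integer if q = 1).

1. E_x = 6/5  [2·signedArea(EFA) = 2709/10 ∩ EG · AC = 967/10]
2. E_y = -78/5  [2·signedArea(EFA) = 2709/10 ∩ EG · AC = 967/10]
   → E = (6/5, -78/5)

E = (6/5, -78/5)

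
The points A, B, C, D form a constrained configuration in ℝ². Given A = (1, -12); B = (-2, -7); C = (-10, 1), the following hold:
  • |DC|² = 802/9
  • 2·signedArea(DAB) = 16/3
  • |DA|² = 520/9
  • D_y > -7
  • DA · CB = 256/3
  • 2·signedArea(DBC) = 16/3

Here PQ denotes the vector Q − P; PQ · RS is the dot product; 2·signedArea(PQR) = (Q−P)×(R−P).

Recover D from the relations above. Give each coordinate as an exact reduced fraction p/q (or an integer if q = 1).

D = (-11/3, -6)

1. D_x = -11/3  [2·signedArea(DAB) = 16/3 ∩ DA · CB = 256/3]
2. D_y = -6  [2·signedArea(DAB) = 16/3 ∩ DA · CB = 256/3]
   → D = (-11/3, -6)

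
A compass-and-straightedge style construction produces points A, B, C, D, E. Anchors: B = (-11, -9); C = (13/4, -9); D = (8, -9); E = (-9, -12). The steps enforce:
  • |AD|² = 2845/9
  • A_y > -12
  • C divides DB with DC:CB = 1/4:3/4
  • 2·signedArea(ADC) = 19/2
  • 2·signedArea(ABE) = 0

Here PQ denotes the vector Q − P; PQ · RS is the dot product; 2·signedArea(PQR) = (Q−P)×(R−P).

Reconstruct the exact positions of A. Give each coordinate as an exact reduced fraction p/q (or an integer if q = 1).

1. A_x = -29/3  [2·signedArea(ABE) = 0 ∩ 2·signedArea(ADC) = 19/2]
2. A_y = -11  [2·signedArea(ABE) = 0 ∩ 2·signedArea(ADC) = 19/2]
   → A = (-29/3, -11)

A = (-29/3, -11)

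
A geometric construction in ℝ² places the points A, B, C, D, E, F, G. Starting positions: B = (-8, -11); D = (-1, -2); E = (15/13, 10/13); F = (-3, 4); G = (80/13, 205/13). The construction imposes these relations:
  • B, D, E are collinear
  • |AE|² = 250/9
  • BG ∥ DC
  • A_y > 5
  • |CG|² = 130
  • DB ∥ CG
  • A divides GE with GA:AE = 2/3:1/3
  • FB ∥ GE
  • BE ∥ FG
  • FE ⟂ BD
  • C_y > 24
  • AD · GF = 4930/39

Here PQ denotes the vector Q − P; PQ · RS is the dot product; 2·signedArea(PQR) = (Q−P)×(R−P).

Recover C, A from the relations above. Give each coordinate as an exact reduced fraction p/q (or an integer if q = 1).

1. C_x = 171/13  [DB ∥ CG ∩ BG ∥ DC]
2. C_y = 322/13  [DB ∥ CG ∩ BG ∥ DC]
   → C = (171/13, 322/13)
3. A_x = 110/39  [A divides GE with GA:AE = 2/3:1/3]
4. A_y = 75/13  [A divides GE with GA:AE = 2/3:1/3]
   → A = (110/39, 75/13)

A = (110/39, 75/13)
C = (171/13, 322/13)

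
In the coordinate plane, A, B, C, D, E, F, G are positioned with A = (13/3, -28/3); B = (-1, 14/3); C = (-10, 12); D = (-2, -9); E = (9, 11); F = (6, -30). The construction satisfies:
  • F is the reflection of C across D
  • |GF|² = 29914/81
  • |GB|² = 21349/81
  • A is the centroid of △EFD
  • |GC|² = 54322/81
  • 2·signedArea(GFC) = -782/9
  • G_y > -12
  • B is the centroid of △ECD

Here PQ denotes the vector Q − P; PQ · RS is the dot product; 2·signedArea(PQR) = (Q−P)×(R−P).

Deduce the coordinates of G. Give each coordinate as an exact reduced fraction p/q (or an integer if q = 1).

G = (1, -103/9)

1. G_x = 1  [line -42·x + -16·y + -1270/9 = 0 ∩ |GF|² = 29914/81]
2. G_y = -103/9  [line -42·x + -16·y + -1270/9 = 0 ∩ |GF|² = 29914/81]
   → G = (1, -103/9)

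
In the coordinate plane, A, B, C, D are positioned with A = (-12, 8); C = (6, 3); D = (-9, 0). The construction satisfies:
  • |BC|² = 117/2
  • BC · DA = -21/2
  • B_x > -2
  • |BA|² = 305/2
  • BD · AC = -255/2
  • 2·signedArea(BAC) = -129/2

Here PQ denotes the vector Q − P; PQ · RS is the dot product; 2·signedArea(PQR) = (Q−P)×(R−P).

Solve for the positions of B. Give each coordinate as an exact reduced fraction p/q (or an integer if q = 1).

B = (-3/2, 3/2)

1. B_x = -3/2  [BD · AC = -255/2 ∩ BC · DA = -21/2]
2. B_y = 3/2  [BD · AC = -255/2 ∩ BC · DA = -21/2]
   → B = (-3/2, 3/2)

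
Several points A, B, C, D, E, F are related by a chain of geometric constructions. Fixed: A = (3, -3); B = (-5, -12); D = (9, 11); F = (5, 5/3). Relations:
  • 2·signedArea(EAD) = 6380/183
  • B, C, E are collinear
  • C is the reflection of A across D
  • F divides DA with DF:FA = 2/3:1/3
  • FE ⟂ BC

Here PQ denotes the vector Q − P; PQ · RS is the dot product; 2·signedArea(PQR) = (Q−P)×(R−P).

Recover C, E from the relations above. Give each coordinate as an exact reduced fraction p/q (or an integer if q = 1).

C = (15, 25)
E = (545/183, 505/183)

1. C_x = 15  [C is the reflection of A across D]
2. C_y = 25  [C is the reflection of A across D]
   → C = (15, 25)
3. E_x = 545/183  [B, C, E are collinear ∩ FE ⟂ BC]
4. E_y = 505/183  [B, C, E are collinear ∩ FE ⟂ BC]
   → E = (545/183, 505/183)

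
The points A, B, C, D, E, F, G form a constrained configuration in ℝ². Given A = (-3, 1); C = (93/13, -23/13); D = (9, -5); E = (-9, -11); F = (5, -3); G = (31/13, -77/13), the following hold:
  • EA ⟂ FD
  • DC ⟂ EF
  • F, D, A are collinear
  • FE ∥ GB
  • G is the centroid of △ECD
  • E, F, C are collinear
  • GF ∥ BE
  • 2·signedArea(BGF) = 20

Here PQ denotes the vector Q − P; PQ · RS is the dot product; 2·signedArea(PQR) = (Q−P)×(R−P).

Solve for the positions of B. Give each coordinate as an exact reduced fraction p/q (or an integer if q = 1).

B = (-151/13, -181/13)

1. B_x = -151/13  [GF ∥ BE ∩ FE ∥ GB]
2. B_y = -181/13  [GF ∥ BE ∩ FE ∥ GB]
   → B = (-151/13, -181/13)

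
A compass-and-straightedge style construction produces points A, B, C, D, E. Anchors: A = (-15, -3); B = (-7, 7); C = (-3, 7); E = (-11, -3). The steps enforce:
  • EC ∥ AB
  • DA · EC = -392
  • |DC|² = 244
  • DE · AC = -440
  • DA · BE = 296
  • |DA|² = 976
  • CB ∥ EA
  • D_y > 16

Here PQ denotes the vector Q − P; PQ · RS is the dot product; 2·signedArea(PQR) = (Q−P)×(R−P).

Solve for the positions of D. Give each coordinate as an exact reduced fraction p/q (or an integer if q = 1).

D = (9, 17)

1. D_x = 9  [DA · BE = 296 ∩ DE · AC = -440]
2. D_y = 17  [DA · BE = 296 ∩ DE · AC = -440]
   → D = (9, 17)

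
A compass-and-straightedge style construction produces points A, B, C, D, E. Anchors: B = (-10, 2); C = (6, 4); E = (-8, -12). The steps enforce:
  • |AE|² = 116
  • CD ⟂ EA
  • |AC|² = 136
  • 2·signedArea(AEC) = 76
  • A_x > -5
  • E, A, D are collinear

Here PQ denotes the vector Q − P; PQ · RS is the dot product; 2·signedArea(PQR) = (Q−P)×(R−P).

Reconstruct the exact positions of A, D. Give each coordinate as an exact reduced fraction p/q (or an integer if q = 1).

1. A_x = -4  [line -16·x + 14·y + -36 = 0 ∩ |AE|² = 116]
2. A_y = -2  [line -16·x + 14·y + -36 = 0 ∩ |AE|² = 116]
   → A = (-4, -2)
3. D_x = -16/29  [E, A, D are collinear ∩ CD ⟂ EA]
4. D_y = 192/29  [E, A, D are collinear ∩ CD ⟂ EA]
   → D = (-16/29, 192/29)

A = (-4, -2)
D = (-16/29, 192/29)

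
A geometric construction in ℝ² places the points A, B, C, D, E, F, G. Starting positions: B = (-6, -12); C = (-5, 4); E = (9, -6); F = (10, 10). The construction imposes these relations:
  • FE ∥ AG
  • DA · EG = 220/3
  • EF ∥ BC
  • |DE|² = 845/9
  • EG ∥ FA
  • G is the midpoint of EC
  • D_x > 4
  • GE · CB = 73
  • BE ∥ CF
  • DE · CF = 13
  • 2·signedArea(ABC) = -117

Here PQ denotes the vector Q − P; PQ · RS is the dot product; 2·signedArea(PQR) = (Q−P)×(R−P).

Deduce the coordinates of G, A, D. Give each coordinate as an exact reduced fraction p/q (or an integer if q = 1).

A = (3, 15)
D = (14/3, 8/3)
G = (2, -1)

1. G_x = 2  [G is the midpoint of EC]
2. G_y = -1  [G is the midpoint of EC]
   → G = (2, -1)
3. A_x = 3  [FE ∥ AG ∩ EG ∥ FA]
4. A_y = 15  [FE ∥ AG ∩ EG ∥ FA]
   → A = (3, 15)
5. D_x = 14/3  [DE · CF = 13 ∩ DA · EG = 220/3]
6. D_y = 8/3  [DE · CF = 13 ∩ DA · EG = 220/3]
   → D = (14/3, 8/3)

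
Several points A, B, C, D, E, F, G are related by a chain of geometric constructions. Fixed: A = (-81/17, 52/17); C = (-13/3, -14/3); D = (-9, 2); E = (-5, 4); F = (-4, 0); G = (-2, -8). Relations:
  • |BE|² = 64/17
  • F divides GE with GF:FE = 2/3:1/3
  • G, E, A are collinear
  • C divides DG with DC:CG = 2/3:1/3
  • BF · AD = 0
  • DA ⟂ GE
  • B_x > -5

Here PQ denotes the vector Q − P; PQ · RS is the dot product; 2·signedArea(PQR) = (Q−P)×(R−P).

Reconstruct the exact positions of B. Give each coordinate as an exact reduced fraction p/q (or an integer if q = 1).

B = (-77/17, 36/17)

1. B_x = -77/17  [line 72/17·x + 18/17·y + 288/17 = 0 ∩ |BE|² = 64/17]
2. B_y = 36/17  [line 72/17·x + 18/17·y + 288/17 = 0 ∩ |BE|² = 64/17]
   → B = (-77/17, 36/17)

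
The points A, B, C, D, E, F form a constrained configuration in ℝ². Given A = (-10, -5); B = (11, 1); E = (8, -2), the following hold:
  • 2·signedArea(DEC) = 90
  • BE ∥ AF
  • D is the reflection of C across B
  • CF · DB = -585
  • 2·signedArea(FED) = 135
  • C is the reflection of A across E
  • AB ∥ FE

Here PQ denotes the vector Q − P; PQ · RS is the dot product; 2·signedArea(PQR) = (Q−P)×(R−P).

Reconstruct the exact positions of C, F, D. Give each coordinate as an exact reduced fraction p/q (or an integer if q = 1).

C = (26, 1)
D = (-4, 1)
F = (-13, -8)

1. C_x = 26  [C is the reflection of A across E]
2. C_y = 1  [C is the reflection of A across E]
   → C = (26, 1)
3. F_x = -13  [AB ∥ FE ∩ BE ∥ AF]
4. F_y = -8  [AB ∥ FE ∩ BE ∥ AF]
   → F = (-13, -8)
5. D_x = -4  [D is the reflection of C across B]
6. D_y = 1  [D is the reflection of C across B]
   → D = (-4, 1)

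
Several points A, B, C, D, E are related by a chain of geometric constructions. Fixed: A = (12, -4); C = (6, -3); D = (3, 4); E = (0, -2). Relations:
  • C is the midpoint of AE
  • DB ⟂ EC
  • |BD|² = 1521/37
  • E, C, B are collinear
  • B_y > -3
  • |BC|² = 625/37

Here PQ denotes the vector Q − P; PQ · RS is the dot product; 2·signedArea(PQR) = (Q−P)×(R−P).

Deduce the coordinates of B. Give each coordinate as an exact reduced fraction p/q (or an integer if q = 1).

B = (72/37, -86/37)

1. B_x = 72/37  [E, C, B are collinear ∩ DB ⟂ EC]
2. B_y = -86/37  [E, C, B are collinear ∩ DB ⟂ EC]
   → B = (72/37, -86/37)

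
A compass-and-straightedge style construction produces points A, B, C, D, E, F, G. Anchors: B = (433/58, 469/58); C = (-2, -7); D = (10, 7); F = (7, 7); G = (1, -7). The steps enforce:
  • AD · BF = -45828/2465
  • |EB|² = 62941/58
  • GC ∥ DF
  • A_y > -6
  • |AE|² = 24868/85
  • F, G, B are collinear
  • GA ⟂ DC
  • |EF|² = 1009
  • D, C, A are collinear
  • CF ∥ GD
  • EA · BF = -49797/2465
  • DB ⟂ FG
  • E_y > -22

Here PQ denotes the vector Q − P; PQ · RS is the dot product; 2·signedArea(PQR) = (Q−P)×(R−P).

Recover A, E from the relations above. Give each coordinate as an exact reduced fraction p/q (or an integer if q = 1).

1. A_x = -62/85  [D, C, A are collinear ∩ GA ⟂ DC]
2. A_y = -469/85  [D, C, A are collinear ∩ GA ⟂ DC]
   → A = (-62/85, -469/85)
3. E_x = -8  [line 27/58·x + 63/58·y + 1539/58 = 0 ∩ |EB|² = 62941/58]
4. E_y = -21  [line 27/58·x + 63/58·y + 1539/58 = 0 ∩ |EB|² = 62941/58]
   → E = (-8, -21)

A = (-62/85, -469/85)
E = (-8, -21)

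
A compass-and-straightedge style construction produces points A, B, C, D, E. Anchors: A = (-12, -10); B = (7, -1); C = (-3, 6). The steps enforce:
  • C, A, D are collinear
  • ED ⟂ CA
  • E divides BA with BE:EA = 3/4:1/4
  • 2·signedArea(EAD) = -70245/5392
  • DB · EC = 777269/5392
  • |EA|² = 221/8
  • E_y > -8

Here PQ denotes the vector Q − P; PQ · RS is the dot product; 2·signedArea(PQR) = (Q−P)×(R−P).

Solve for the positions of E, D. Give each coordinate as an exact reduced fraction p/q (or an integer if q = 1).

D = (-13341/1348, -2110/337)
E = (-29/4, -31/4)

1. E_x = -29/4  [E divides BA with BE:EA = 3/4:1/4]
2. E_y = -31/4  [E divides BA with BE:EA = 3/4:1/4]
   → E = (-29/4, -31/4)
3. D_x = -13341/1348  [C, A, D are collinear ∩ ED ⟂ CA]
4. D_y = -2110/337  [C, A, D are collinear ∩ ED ⟂ CA]
   → D = (-13341/1348, -2110/337)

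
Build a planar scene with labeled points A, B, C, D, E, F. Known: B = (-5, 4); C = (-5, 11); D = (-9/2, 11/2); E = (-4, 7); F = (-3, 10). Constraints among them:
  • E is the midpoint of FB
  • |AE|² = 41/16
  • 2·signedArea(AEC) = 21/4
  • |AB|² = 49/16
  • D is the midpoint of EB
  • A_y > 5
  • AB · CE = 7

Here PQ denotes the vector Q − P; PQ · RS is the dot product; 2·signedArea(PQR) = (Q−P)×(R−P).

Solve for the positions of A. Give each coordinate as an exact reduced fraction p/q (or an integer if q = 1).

1. A_x = -5  [2·signedArea(AEC) = 21/4 ∩ AB · CE = 7]
2. A_y = 23/4  [2·signedArea(AEC) = 21/4 ∩ AB · CE = 7]
   → A = (-5, 23/4)

A = (-5, 23/4)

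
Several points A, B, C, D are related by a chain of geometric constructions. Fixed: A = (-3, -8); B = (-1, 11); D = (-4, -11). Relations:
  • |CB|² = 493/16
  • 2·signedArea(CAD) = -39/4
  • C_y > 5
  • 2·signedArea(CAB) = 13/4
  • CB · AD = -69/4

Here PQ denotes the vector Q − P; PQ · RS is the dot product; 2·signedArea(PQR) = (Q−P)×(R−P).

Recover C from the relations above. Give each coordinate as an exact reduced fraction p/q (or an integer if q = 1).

1. C_x = -7/4  [2·signedArea(CAD) = -39/4 ∩ 2·signedArea(CAB) = 13/4]
2. C_y = 11/2  [2·signedArea(CAD) = -39/4 ∩ 2·signedArea(CAB) = 13/4]
   → C = (-7/4, 11/2)

C = (-7/4, 11/2)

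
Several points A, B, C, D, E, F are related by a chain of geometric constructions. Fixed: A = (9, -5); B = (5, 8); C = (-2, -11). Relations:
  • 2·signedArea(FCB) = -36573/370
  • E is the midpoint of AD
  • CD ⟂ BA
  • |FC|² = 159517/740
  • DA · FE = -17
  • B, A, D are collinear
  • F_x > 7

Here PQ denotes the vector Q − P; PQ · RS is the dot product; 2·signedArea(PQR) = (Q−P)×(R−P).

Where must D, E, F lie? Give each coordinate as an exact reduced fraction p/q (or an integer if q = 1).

1. D_x = 1801/185  [B, A, D are collinear ∩ CD ⟂ BA]
2. D_y = -1367/185  [B, A, D are collinear ∩ CD ⟂ BA]
   → D = (1801/185, -1367/185)
3. E_x = 1733/185  [E is the midpoint of AD]
4. E_y = -1146/185  [E is the midpoint of AD]
   → E = (1733/185, -1146/185)
5. F_x = 1363/185  [2·signedArea(FCB) = -36573/370 ∩ DA · FE = -17]
6. F_y = 113/370  [2·signedArea(FCB) = -36573/370 ∩ DA · FE = -17]
   → F = (1363/185, 113/370)

D = (1801/185, -1367/185)
E = (1733/185, -1146/185)
F = (1363/185, 113/370)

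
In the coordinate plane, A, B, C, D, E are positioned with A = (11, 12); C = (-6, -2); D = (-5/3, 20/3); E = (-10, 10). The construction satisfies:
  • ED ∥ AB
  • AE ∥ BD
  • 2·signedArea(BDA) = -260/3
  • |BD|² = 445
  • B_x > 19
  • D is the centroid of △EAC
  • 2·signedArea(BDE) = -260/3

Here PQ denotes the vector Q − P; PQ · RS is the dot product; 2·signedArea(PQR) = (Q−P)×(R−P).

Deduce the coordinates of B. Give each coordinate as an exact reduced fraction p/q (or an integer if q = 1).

B = (58/3, 26/3)

1. B_x = 58/3  [AE ∥ BD ∩ ED ∥ AB]
2. B_y = 26/3  [AE ∥ BD ∩ ED ∥ AB]
   → B = (58/3, 26/3)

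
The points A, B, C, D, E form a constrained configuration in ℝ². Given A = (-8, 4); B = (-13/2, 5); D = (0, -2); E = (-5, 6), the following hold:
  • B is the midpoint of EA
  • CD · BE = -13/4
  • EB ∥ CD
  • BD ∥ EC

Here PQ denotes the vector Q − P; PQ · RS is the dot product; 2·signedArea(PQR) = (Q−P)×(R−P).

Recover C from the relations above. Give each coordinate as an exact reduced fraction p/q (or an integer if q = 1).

1. C_x = 3/2  [EB ∥ CD ∩ BD ∥ EC]
2. C_y = -1  [EB ∥ CD ∩ BD ∥ EC]
   → C = (3/2, -1)

C = (3/2, -1)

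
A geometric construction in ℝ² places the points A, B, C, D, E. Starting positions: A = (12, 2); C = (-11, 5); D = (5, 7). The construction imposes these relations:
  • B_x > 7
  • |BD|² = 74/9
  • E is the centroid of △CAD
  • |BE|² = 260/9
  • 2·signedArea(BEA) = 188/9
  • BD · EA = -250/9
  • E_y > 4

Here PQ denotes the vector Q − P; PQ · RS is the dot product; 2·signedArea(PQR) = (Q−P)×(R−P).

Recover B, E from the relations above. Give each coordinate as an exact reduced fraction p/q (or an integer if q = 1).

B = (22/3, 16/3)
E = (2, 14/3)

1. E_x = 2  [E is the centroid of △CAD]
2. E_y = 14/3  [E is the centroid of △CAD]
   → E = (2, 14/3)
3. B_x = 22/3  [2·signedArea(BEA) = 188/9 ∩ BD · EA = -250/9]
4. B_y = 16/3  [2·signedArea(BEA) = 188/9 ∩ BD · EA = -250/9]
   → B = (22/3, 16/3)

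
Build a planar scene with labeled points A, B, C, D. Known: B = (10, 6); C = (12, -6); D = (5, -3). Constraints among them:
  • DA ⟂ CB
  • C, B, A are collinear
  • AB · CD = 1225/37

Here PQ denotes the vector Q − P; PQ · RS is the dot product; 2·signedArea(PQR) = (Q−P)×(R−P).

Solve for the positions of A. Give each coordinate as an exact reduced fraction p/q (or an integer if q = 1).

1. A_x = 419/37  [C, B, A are collinear ∩ DA ⟂ CB]
2. A_y = -72/37  [C, B, A are collinear ∩ DA ⟂ CB]
   → A = (419/37, -72/37)

A = (419/37, -72/37)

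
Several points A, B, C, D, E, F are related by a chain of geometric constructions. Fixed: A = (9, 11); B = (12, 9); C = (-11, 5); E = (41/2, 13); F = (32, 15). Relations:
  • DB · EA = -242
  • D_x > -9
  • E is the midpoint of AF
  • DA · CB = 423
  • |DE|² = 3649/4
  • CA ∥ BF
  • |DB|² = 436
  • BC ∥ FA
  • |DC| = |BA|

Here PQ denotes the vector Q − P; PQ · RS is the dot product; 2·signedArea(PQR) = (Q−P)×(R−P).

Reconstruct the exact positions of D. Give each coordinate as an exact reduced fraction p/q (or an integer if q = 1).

D = (-8, 3)

1. D_x = -8  [line -23·x + -4·y + -172 = 0 ∩ |DE|² = 3649/4]
2. D_y = 3  [line -23·x + -4·y + -172 = 0 ∩ |DE|² = 3649/4]
   → D = (-8, 3)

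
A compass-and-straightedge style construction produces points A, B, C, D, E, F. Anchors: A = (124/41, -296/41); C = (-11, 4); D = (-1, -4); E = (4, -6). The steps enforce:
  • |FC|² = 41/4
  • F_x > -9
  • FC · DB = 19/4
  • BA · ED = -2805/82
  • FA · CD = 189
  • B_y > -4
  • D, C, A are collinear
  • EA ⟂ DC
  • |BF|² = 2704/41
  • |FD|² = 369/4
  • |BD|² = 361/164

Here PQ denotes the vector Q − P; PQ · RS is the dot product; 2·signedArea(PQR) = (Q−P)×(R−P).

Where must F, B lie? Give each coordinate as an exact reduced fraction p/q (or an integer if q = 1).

1. F_x = -17/2  [line -10·x + 8·y + -101 = 0 ∩ |FC|² = 41/4]
2. F_y = 2  [line -10·x + 8·y + -101 = 0 ∩ |FC|² = 41/4]
   → F = (-17/2, 2)
3. B_x = -177/82  [BA · ED = -2805/82 ∩ FC · DB = 19/4]
4. B_y = -126/41  [BA · ED = -2805/82 ∩ FC · DB = 19/4]
   → B = (-177/82, -126/41)

B = (-177/82, -126/41)
F = (-17/2, 2)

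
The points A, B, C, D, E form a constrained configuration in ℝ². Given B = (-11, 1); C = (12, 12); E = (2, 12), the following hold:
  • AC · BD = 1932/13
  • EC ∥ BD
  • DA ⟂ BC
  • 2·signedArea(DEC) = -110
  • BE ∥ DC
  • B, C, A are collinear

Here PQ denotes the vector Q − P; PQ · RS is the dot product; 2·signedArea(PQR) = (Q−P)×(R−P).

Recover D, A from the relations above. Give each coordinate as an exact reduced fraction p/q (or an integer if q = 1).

1. D_x = -1  [BE ∥ DC ∩ EC ∥ BD]
2. D_y = 1  [BE ∥ DC ∩ EC ∥ BD]
   → D = (-1, 1)
3. A_x = -186/65  [B, C, A are collinear ∩ DA ⟂ BC]
4. A_y = 318/65  [B, C, A are collinear ∩ DA ⟂ BC]
   → A = (-186/65, 318/65)

A = (-186/65, 318/65)
D = (-1, 1)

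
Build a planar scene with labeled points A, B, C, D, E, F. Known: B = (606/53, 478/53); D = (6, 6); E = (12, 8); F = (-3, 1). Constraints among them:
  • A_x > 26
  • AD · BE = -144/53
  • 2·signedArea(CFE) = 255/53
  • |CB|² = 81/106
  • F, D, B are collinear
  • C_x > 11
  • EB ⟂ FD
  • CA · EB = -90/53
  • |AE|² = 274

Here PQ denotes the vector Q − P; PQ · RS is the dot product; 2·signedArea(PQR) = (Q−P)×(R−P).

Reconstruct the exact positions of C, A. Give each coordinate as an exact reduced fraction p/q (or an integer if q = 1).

A = (27, 15)
C = (1257/106, 875/106)

1. A_x = 27  [line -30/53·x + 54/53·y + 0 = 0 ∩ |AE|² = 274]
2. A_y = 15  [line -30/53·x + 54/53·y + 0 = 0 ∩ |AE|² = 274]
   → A = (27, 15)
3. C_x = 1257/106  [2·signedArea(CFE) = 255/53 ∩ CA · EB = -90/53]
4. C_y = 875/106  [2·signedArea(CFE) = 255/53 ∩ CA · EB = -90/53]
   → C = (1257/106, 875/106)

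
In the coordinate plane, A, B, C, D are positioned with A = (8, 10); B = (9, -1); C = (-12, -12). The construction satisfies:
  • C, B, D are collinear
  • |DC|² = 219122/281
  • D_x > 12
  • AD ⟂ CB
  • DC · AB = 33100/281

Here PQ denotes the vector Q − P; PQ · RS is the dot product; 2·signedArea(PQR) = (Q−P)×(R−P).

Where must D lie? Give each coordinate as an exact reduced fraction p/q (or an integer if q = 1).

1. D_x = 3579/281  [C, B, D are collinear ∩ AD ⟂ CB]
2. D_y = 269/281  [C, B, D are collinear ∩ AD ⟂ CB]
   → D = (3579/281, 269/281)

D = (3579/281, 269/281)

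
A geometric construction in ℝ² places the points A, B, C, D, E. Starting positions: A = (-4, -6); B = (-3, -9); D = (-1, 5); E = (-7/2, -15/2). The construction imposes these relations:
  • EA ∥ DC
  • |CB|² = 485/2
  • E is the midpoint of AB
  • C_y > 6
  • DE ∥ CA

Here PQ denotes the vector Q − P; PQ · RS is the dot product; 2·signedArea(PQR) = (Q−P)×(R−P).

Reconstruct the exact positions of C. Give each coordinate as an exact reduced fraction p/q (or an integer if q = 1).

1. C_x = -3/2  [DE ∥ CA ∩ EA ∥ DC]
2. C_y = 13/2  [DE ∥ CA ∩ EA ∥ DC]
   → C = (-3/2, 13/2)

C = (-3/2, 13/2)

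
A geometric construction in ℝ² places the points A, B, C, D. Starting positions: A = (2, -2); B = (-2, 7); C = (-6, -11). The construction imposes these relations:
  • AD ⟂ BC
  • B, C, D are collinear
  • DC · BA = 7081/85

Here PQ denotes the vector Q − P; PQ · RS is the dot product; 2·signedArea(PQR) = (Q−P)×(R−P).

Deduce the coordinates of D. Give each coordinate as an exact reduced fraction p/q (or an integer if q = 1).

D = (-316/85, -62/85)

1. D_x = -316/85  [B, C, D are collinear ∩ AD ⟂ BC]
2. D_y = -62/85  [B, C, D are collinear ∩ AD ⟂ BC]
   → D = (-316/85, -62/85)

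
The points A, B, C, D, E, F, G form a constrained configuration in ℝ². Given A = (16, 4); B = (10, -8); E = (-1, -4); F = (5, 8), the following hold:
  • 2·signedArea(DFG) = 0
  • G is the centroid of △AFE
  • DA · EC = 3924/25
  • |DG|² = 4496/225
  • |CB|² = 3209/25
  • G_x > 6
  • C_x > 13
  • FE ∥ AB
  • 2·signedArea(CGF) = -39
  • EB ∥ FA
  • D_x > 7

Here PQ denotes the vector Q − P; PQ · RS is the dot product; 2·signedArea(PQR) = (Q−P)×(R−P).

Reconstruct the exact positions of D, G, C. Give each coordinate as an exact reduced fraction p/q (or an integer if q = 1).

C = (14, 13/5)
D = (8, -8/5)
G = (20/3, 8/3)

1. G_x = 20/3  [G is the centroid of △AFE]
2. G_y = 8/3  [G is the centroid of △AFE]
   → G = (20/3, 8/3)
3. D_x = 8  [line 16/3·x + 5/3·y + -40 = 0 ∩ |DG|² = 4496/225]
4. D_y = -8/5  [line 16/3·x + 5/3·y + -40 = 0 ∩ |DG|² = 4496/225]
   → D = (8, -8/5)
5. C_x = 14  [2·signedArea(CGF) = -39 ∩ DA · EC = 3924/25]
6. C_y = 13/5  [2·signedArea(CGF) = -39 ∩ DA · EC = 3924/25]
   → C = (14, 13/5)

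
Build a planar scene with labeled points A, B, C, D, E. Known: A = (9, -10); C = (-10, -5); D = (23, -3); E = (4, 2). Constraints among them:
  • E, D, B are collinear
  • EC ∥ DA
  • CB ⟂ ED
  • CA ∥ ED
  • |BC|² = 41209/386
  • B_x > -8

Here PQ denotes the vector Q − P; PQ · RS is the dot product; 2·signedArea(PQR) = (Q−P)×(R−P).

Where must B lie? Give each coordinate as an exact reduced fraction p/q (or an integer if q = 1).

B = (-2845/386, 1927/386)

1. B_x = -2845/386  [E, D, B are collinear ∩ CB ⟂ ED]
2. B_y = 1927/386  [E, D, B are collinear ∩ CB ⟂ ED]
   → B = (-2845/386, 1927/386)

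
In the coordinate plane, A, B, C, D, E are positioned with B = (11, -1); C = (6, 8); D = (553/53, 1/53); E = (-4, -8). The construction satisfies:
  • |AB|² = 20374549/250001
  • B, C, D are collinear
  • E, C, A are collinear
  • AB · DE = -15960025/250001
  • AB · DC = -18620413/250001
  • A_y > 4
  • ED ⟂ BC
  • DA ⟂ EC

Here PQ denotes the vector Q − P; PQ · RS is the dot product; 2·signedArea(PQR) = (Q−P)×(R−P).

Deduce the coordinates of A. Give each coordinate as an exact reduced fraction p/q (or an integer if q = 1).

1. A_x = 17257/4717  [E, C, A are collinear ∩ DA ⟂ EC]
2. A_y = 20064/4717  [E, C, A are collinear ∩ DA ⟂ EC]
   → A = (17257/4717, 20064/4717)

A = (17257/4717, 20064/4717)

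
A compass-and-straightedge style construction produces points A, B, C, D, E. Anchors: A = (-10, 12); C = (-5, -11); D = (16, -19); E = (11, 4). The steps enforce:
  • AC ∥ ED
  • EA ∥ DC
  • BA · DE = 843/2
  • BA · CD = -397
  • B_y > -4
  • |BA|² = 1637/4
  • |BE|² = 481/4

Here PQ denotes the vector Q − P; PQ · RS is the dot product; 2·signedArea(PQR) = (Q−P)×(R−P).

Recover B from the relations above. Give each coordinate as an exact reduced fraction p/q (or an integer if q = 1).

B = (3, -7/2)

1. B_x = 3  [BA · CD = -397 ∩ BA · DE = 843/2]
2. B_y = -7/2  [BA · CD = -397 ∩ BA · DE = 843/2]
   → B = (3, -7/2)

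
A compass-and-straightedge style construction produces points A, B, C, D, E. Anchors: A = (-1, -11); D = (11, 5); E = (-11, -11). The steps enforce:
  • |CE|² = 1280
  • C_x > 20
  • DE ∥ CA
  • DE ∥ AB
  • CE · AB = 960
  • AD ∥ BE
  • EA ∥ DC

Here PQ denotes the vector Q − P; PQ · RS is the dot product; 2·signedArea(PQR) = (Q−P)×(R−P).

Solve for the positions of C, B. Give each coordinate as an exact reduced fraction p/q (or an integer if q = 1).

1. C_x = 21  [DE ∥ CA ∩ EA ∥ DC]
2. C_y = 5  [DE ∥ CA ∩ EA ∥ DC]
   → C = (21, 5)
3. B_x = -23  [AD ∥ BE ∩ DE ∥ AB]
4. B_y = -27  [AD ∥ BE ∩ DE ∥ AB]
   → B = (-23, -27)

B = (-23, -27)
C = (21, 5)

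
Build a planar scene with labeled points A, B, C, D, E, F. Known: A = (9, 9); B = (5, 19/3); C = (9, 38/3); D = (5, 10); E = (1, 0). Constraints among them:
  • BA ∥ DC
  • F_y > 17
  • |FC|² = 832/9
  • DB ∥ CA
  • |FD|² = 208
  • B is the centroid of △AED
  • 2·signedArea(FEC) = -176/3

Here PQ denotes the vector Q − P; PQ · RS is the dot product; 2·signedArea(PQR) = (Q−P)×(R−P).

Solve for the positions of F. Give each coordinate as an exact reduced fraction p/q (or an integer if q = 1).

F = (17, 18)

1. F_x = 17  [line -38/3·x + 8·y + 214/3 = 0 ∩ |FD|² = 208]
2. F_y = 18  [line -38/3·x + 8·y + 214/3 = 0 ∩ |FD|² = 208]
   → F = (17, 18)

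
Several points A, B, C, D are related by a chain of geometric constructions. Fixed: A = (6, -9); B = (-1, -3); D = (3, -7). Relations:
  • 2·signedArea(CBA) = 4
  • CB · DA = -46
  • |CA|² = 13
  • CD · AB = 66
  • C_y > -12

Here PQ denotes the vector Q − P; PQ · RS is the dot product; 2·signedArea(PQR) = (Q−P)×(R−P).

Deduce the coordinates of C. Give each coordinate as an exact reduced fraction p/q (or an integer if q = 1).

C = (9, -11)

1. C_x = 9  [CB · DA = -46 ∩ 2·signedArea(CBA) = 4]
2. C_y = -11  [CB · DA = -46 ∩ 2·signedArea(CBA) = 4]
   → C = (9, -11)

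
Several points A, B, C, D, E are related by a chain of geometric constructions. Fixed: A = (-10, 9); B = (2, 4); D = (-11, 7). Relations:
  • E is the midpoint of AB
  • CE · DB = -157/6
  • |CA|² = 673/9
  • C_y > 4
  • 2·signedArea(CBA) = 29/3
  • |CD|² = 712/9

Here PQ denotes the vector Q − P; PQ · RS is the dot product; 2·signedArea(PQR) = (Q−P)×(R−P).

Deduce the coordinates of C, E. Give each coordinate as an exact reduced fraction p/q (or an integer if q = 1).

1. E_x = -4  [E is the midpoint of AB]
2. E_y = 13/2  [E is the midpoint of AB]
   → E = (-4, 13/2)
3. C_x = -7/3  [2·signedArea(CBA) = 29/3 ∩ CE · DB = -157/6]
4. C_y = 5  [2·signedArea(CBA) = 29/3 ∩ CE · DB = -157/6]
   → C = (-7/3, 5)

C = (-7/3, 5)
E = (-4, 13/2)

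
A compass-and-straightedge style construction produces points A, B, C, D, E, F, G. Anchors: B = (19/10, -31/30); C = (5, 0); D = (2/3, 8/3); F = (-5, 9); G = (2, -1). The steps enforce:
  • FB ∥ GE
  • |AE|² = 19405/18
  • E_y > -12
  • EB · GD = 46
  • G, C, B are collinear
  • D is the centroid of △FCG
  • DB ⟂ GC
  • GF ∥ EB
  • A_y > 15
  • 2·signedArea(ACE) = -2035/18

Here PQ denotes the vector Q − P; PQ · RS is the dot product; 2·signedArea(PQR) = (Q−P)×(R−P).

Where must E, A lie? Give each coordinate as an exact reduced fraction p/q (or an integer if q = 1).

1. E_x = 89/10  [GF ∥ EB ∩ FB ∥ GE]
2. E_y = -331/30  [GF ∥ EB ∩ FB ∥ GE]
   → E = (89/10, -331/30)
3. A_x = -32/3  [line 331/30·x + 39/10·y + 521/9 = 0 ∩ |AE|² = 19405/18]
4. A_y = 46/3  [line 331/30·x + 39/10·y + 521/9 = 0 ∩ |AE|² = 19405/18]
   → A = (-32/3, 46/3)

A = (-32/3, 46/3)
E = (89/10, -331/30)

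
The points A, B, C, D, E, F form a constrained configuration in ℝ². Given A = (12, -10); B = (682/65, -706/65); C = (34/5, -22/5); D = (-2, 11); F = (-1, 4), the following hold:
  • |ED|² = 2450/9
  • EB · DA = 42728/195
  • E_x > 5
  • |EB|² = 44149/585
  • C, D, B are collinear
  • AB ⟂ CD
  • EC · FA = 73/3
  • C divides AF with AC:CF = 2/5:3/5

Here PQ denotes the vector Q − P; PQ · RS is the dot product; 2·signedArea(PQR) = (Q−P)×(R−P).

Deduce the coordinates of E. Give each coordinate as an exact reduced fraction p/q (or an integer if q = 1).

1. E_x = 89/15  [EC · FA = 73/3 ∩ EB · DA = 42728/195]
2. E_y = -52/15  [EC · FA = 73/3 ∩ EB · DA = 42728/195]
   → E = (89/15, -52/15)

E = (89/15, -52/15)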